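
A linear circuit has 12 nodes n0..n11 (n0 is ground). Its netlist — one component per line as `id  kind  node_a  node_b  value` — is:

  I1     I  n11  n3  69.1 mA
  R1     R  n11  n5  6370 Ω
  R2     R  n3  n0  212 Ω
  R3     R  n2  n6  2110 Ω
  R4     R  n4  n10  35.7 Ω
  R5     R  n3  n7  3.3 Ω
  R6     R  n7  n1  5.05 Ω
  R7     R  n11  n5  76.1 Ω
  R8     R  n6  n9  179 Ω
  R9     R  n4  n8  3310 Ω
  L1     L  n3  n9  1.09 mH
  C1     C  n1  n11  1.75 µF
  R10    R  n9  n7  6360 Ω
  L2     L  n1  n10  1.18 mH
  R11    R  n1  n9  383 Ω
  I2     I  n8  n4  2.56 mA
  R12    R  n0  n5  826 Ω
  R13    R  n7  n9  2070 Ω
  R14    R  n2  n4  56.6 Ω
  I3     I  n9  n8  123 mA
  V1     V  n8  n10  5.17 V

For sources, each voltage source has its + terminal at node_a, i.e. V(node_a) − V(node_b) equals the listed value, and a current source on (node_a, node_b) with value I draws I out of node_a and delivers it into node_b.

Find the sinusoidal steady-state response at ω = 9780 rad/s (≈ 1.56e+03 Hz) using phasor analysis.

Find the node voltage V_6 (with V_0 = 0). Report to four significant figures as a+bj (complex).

Element admittances at ω=9780 rad/s:
  I1: injects 0.0691 A into n3 (from n11)
  Y(R1) = 0.0001570+0.000j S between n11,n5
  Y(R2) = 0.004717+0.000j S between n3,n0
  Y(R3) = 0.0004739+0.000j S between n2,n6
  Y(R4) = 0.02801+0.000j S between n4,n10
  Y(R5) = 0.3030+0.000j S between n3,n7
  Y(R6) = 0.1980+0.000j S between n7,n1
  Y(R7) = 0.01314+0.000j S between n11,n5
  Y(R8) = 0.005587+0.000j S between n6,n9
  Y(R9) = 0.0003021+0.000j S between n4,n8
  Y(L1) = 0.000-0.09381j S between n3,n9
  Y(C1) = 0.000+0.01711j S between n1,n11
  Y(R10) = 0.0001572+0.000j S between n9,n7
  Y(L2) = 0.000-0.08665j S between n1,n10
  Y(R11) = 0.002611+0.000j S between n1,n9
  I2: injects 0.00256 A into n4 (from n8)
  Y(R12) = 0.001211+0.000j S between n0,n5
  Y(R13) = 0.0004831+0.000j S between n7,n9
  Y(R14) = 0.01767+0.000j S between n2,n4
  I3: injects 0.123 A into n8 (from n9)
  V1: constraint V(n8)−V(n10) = 5.17
Assemble and solve the 12×12 MNA system:
  V(n1)=0.3919-0.8266j  V(n2)=0.5253+0.4878j  V(n3)=-0.04304-0.7581j  V(n4)=0.5407+0.5506j  V(n5)=0.1677+2.954j  V(n6)=-0.04888-1.853j  V(n7)=0.1286-0.7868j  V(n8)=5.575+0.5897j  V(n9)=-0.09758-2.051j  V(n10)=0.4047+0.5897j  V(n11)=0.1830+3.223j
  i(V1)=0.1189-1.184e-05j

-0.04888-1.853j V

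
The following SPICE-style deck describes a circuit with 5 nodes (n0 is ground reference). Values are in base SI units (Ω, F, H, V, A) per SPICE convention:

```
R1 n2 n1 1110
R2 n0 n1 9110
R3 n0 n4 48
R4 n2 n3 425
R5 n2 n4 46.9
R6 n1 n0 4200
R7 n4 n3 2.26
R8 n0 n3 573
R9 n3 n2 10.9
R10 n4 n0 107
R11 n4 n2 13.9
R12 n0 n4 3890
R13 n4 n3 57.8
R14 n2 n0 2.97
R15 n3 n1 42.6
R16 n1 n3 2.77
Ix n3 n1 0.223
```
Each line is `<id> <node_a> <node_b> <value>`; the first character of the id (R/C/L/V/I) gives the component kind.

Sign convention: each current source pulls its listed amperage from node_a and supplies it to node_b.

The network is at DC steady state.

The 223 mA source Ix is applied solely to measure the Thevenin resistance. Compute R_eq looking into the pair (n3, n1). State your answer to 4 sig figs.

Apply KCL at each of the 4 non-ground nodes and solve the resulting linear system.
Node n1: branches {R1, R2, R6, R15, R16, Ix} → V_1 = 0.5742
Node n2: branches {R1, R4, R5, R9, R11, R14} → V_2 = -0.0002866
Node n3: branches {R4, R7, R8, R9, R13, R15, R16, Ix} → V_3 = -0.003959
Node n4: branches {R3, R5, R7, R10, R11, R12, R13} → V_4 = -0.003165

R_eq = 2.593 Ω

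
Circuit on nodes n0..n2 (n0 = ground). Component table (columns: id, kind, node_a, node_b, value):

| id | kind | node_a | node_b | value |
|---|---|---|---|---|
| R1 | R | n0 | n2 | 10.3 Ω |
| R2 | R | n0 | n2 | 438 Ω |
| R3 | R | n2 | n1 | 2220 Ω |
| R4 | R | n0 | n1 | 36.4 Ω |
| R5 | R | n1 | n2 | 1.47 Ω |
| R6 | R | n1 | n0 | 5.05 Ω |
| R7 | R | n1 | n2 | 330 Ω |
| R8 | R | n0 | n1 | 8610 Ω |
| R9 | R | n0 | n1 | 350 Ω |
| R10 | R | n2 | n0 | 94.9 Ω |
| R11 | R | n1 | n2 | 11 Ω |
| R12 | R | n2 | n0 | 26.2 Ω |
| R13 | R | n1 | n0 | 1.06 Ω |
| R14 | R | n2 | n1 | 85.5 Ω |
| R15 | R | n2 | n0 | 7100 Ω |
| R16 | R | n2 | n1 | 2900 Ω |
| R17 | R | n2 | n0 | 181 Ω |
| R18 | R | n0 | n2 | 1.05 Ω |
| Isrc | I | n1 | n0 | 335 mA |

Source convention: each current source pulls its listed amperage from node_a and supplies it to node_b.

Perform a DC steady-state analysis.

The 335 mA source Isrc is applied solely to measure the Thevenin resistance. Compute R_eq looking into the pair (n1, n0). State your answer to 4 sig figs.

Element admittances at DC:
  Y(R1) = 0.09709 S between n0,n2
  Y(R2) = 0.002283 S between n0,n2
  Y(R3) = 0.0004505 S between n2,n1
  Y(R4) = 0.02747 S between n0,n1
  Y(R5) = 0.6803 S between n1,n2
  Y(R6) = 0.1980 S between n1,n0
  Y(R7) = 0.003030 S between n1,n2
  Y(R8) = 0.0001161 S between n0,n1
  Y(R9) = 0.002857 S between n0,n1
  Y(R10) = 0.01054 S between n2,n0
  Y(R11) = 0.09091 S between n1,n2
  Y(R12) = 0.03817 S between n2,n0
  Y(R13) = 0.9434 S between n1,n0
  Y(R14) = 0.01170 S between n2,n1
  Y(R15) = 0.0001408 S between n2,n0
  Y(R16) = 0.0003448 S between n2,n1
  Y(R17) = 0.005525 S between n2,n0
  Y(R18) = 0.9524 S between n0,n2
  Isrc: injects 0.335 A into n0 (from n1)
Assemble and solve the 2×2 MNA system:
  V(n1)=-0.2053  V(n2)=-0.08534

R_eq = 0.6129 Ω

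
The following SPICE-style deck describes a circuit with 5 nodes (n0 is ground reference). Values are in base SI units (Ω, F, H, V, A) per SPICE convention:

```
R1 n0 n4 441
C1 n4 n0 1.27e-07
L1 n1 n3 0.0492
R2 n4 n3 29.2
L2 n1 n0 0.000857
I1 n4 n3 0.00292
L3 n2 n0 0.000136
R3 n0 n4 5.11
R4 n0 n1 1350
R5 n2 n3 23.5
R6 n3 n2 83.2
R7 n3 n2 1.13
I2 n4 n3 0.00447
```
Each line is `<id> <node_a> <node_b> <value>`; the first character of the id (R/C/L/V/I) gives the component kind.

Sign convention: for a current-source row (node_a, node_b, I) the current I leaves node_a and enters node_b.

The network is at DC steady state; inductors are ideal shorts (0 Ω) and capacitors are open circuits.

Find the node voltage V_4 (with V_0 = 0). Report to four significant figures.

-0.03182 V

Apply KCL at each of the 4 non-ground nodes and solve the resulting linear system.
Node n1: branches {L1, L2, R4} → V_1 = 0.000
Node n2: branches {L3, R5, R6, R7} → V_2 = 0.000
Node n3: branches {L1, R2, I1, R5, R6, R7, I2} → V_3 = 0.000
Node n4: branches {R1, C1, R2, I1, R3, I2} → V_4 = -0.03182
Source currents: i(L1)=-0.006300, i(L2)=0.006300, i(L3)=0.000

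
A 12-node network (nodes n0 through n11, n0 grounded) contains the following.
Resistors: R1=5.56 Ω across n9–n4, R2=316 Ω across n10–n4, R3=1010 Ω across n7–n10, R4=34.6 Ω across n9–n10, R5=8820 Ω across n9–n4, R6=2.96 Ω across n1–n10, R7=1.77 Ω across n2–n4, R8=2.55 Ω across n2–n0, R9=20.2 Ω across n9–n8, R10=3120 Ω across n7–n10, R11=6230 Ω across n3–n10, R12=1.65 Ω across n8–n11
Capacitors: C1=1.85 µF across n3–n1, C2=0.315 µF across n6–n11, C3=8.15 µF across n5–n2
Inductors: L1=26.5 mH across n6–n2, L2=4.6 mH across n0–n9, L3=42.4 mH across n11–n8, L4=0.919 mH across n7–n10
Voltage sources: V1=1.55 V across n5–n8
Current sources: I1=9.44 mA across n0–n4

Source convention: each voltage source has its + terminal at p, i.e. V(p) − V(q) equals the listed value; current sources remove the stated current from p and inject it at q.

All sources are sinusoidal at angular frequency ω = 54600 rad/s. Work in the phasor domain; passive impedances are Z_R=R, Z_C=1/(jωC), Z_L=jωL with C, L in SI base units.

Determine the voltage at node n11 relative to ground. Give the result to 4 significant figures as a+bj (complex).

-1.518-0.1336j V

MNA unknowns: 11 node voltages V₁..V_11 plus 1 source current (V1)
R1: Y=0.1799+0.000j on G[9,4]
R2: Y=0.003165+0.000j on G[10,4]
C1: Y=0.000+0.1010j on G[3,1]
L1: Y=0.000-0.0006911j on G[6,2]
R3: Y=0.0009901+0.000j on G[7,10]
R4: Y=0.02890+0.000j on G[9,10]
R5: Y=0.0001134+0.000j on G[9,4]
R6: Y=0.3378+0.000j on G[1,10]
R7: Y=0.5650+0.000j on G[2,4]
R8: Y=0.3922+0.000j on G[2,0]
R9: Y=0.04950+0.000j on G[9,8]
C2: Y=0.000+0.01720j on G[6,11]
L2: Y=0.000-0.003982j on G[0,9]
R10: Y=0.0003205+0.000j on G[7,10]
L3: Y=0.000-0.0004320j on G[11,8]
R11: Y=0.0001605+0.000j on G[3,10]
C3: Y=0.000+0.4450j on G[5,2]
L4: Y=0.000-0.01993j on G[7,10]
R12: Y=0.6061+0.000j on G[8,11]
V1: row V5−V8=1.55, i_V1 at 5,8
I1: z[0]−=0.00944, z[4]+=0.00944
solve → V1=-0.3387-0.04227j, V2=0.02453-0.003749j, V3=-0.3387-0.04227j, V4=-0.05912-0.01392j, V5=0.03165-0.1318j, V6=-1.583-0.1391j, V7=-0.3387-0.04227j, V8=-1.518-0.1318j, V9=-0.3693-0.04537j, V10=-0.3387-0.04227j, V11=-1.518-0.1336j
aux → i_V1=-0.05698-0.003168j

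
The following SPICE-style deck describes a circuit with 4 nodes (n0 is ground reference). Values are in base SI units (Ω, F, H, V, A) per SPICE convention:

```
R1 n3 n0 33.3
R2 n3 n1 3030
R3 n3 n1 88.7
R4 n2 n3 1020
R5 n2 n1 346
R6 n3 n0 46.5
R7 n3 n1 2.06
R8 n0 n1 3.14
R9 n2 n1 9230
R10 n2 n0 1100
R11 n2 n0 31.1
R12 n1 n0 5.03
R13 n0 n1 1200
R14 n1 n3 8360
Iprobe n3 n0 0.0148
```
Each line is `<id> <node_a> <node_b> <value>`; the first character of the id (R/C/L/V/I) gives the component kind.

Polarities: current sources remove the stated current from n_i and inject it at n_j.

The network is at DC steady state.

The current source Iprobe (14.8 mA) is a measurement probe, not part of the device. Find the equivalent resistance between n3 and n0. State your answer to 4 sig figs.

Element admittances at DC:
  Y(R1) = 0.03003 S between n3,n0
  Y(R2) = 0.0003300 S between n3,n1
  Y(R3) = 0.01127 S between n3,n1
  Y(R4) = 0.0009804 S between n2,n3
  Y(R5) = 0.002890 S between n2,n1
  Y(R6) = 0.02151 S between n3,n0
  Y(R7) = 0.4854 S between n3,n1
  Y(R8) = 0.3185 S between n0,n1
  Y(R9) = 0.0001083 S between n2,n1
  Y(R10) = 0.0009091 S between n2,n0
  Y(R11) = 0.03215 S between n2,n0
  Y(R12) = 0.1988 S between n1,n0
  Y(R13) = 0.0008333 S between n0,n1
  Y(R14) = 0.0001196 S between n1,n3
  Iprobe: injects 0.0148 A into n0 (from n3)
Assemble and solve the 3×3 MNA system:
  V(n1)=-0.02356  V(n2)=-0.003184  V(n3)=-0.04824

R_eq = 3.260 Ω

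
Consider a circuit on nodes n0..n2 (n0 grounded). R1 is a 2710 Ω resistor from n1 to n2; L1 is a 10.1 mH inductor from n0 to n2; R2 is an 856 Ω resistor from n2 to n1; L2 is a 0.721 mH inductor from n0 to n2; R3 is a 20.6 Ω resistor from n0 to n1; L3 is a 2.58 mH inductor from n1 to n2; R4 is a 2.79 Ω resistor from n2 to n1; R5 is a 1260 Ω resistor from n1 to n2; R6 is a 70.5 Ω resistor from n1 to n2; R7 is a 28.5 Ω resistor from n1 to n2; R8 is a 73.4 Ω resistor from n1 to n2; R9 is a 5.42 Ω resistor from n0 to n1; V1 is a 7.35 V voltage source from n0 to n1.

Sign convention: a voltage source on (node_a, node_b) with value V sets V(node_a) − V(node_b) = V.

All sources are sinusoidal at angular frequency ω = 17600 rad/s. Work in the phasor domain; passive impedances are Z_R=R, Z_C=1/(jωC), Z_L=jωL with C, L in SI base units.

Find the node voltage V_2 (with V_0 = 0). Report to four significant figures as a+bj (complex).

MNA unknowns: 2 node voltages V₁..V_2 plus 1 source current (V1)
R1: Y=0.0003690+0.000j on G[1,2]
L1: Y=0.000-0.005626j on G[0,2]
R2: Y=0.001168+0.000j on G[2,1]
L2: Y=0.000-0.07880j on G[0,2]
R3: Y=0.04854+0.000j on G[0,1]
L3: Y=0.000-0.02202j on G[1,2]
R4: Y=0.3584+0.000j on G[2,1]
R5: Y=0.0007937+0.000j on G[1,2]
R6: Y=0.01418+0.000j on G[1,2]
R7: Y=0.03509+0.000j on G[1,2]
R8: Y=0.01362+0.000j on G[1,2]
R9: Y=0.1845+0.000j on G[0,1]
V1: row V0−V1=7.35, i_V1 at 0,1
solve → V1=-7.350+0.000j, V2=-7.004-1.378j
aux → i_V1=-1.829+0.5913j

-7.004-1.378j V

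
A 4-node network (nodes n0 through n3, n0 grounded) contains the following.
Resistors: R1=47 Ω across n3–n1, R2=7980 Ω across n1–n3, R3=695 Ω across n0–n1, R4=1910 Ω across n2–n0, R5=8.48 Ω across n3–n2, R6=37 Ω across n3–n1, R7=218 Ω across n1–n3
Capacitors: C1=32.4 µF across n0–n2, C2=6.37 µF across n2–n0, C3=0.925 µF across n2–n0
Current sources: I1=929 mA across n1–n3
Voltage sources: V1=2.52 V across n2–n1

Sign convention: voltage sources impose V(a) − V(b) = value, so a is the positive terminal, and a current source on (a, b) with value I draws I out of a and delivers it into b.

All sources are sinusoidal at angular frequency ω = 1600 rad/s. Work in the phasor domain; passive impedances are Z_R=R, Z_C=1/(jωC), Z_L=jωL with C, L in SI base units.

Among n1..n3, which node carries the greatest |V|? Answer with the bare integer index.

Apply KCL at each of the 3 non-ground nodes and solve the resulting linear system.
Node n1: branches {R1, R2, R3, I1, R6, R7, V1} → V_1 = -2.518-0.05704j
Node n2: branches {R4, R5, C1, C2, C3, V1} → V_2 = 0.001762-0.05704j
Node n3: branches {R1, R2, R5, I1, R6, R7} → V_3 = 4.655-0.05704j
Source currents: i(V1)=0.5451-8.207e-05j

3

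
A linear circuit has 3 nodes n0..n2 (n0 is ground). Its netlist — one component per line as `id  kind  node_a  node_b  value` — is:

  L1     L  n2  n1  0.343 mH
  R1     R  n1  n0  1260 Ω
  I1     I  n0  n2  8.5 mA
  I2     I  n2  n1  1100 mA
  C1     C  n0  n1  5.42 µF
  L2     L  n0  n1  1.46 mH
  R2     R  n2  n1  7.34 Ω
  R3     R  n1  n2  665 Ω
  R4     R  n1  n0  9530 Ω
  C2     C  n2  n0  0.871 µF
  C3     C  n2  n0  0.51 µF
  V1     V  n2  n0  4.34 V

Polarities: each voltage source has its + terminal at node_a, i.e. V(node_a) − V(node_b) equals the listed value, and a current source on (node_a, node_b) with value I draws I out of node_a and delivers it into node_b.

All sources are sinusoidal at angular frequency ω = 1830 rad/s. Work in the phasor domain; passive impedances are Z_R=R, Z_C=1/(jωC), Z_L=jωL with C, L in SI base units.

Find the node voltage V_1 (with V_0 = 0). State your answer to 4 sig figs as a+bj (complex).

Apply KCL at each of the 2 non-ground nodes and solve the resulting linear system.
Node n1: branches {L1, R1, I2, C1, L2, R2, R3, R4} → V_1 = 3.576+0.6141j
Node n2: branches {L1, I1, I2, R2, R3, C2, C3, V1} → V_2 = 4.340+0.000j
Source currents: i(V1)=-0.2185+1.291j

3.576+0.6141j V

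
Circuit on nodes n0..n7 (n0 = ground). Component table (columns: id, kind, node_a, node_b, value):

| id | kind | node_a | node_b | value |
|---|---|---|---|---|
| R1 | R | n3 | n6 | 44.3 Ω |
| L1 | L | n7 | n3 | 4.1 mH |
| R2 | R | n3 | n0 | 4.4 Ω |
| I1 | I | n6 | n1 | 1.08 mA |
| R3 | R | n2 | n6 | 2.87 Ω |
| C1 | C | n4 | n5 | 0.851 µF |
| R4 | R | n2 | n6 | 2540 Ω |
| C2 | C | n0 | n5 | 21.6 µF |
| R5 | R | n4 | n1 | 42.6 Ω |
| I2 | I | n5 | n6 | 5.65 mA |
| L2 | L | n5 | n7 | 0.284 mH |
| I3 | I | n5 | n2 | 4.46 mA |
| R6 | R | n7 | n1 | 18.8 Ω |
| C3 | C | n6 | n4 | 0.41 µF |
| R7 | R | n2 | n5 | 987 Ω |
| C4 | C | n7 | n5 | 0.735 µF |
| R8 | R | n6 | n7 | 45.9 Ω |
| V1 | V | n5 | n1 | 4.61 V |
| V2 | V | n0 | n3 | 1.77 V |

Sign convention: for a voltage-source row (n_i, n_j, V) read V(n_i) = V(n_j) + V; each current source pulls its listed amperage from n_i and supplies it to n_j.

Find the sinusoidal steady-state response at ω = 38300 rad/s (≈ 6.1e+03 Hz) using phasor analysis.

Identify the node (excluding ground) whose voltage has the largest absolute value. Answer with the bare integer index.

1

MNA unknowns: 7 node voltages V₁..V_7 plus 2 source currents (V1, V2)
R1: Y=0.02257+0.000j on G[3,6]
L1: Y=0.000-0.006368j on G[7,3]
R2: Y=0.2273+0.000j on G[3,0]
I1: z[6]−=0.00108, z[1]+=0.00108
R3: Y=0.3484+0.000j on G[2,6]
C1: Y=0.000+0.03259j on G[4,5]
R4: Y=0.0003937+0.000j on G[2,6]
C2: Y=0.000+0.8273j on G[0,5]
R5: Y=0.02347+0.000j on G[4,1]
I2: z[5]−=0.00565, z[6]+=0.00565
L2: Y=0.000-0.09194j on G[5,7]
I3: z[5]−=0.00446, z[2]+=0.00446
R6: Y=0.05319+0.000j on G[7,1]
C3: Y=0.000+0.01570j on G[6,4]
R7: Y=0.001013+0.000j on G[2,5]
C4: Y=0.000+0.02815j on G[7,5]
R8: Y=0.02179+0.000j on G[6,7]
V1: row V5−V1=4.61, i_V1 at 5,1
V2: row V0−V3=1.77, i_V2 at 0,3
solve → V1=-4.595-0.03164j, V2=-2.340-0.6411j, V3=-1.770+0.000j, V4=-1.412+1.317j, V5=0.01514-0.03164j, V6=-2.360-0.6428j, V7=-2.082-2.020j
aux → i_V1=-0.2094+0.07412j, i_V2=-0.3761+0.01252j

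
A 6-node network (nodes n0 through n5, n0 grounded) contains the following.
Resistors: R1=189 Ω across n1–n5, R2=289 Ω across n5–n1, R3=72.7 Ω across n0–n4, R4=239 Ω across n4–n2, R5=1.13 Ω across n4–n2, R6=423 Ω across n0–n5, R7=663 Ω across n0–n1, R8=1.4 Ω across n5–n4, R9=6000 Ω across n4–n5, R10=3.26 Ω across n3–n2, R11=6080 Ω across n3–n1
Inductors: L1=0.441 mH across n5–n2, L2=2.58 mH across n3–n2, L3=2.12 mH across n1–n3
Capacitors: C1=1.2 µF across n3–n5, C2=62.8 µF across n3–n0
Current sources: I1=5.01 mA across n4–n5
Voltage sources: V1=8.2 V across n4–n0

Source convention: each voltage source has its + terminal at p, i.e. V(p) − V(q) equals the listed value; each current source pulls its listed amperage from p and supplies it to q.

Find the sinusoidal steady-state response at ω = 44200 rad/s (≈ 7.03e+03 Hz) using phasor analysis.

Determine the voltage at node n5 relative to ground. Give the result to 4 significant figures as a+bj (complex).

8.153-0.4063j V

Apply KCL at each of the 5 non-ground nodes and solve the resulting linear system.
Node n1: branches {R1, R2, R7, L3, R11} → V_1 = 3.273+2.823j
Node n2: branches {L1, R4, R5, L2, R10} → V_2 = 6.129-0.2146j
Node n3: branches {C1, L2, L3, C2, R10, R11} → V_3 = 0.1721-0.6684j
Node n4: branches {R3, R4, R5, R8, R9, I1, V1} → V_4 = 8.200+0.000j
Node n5: branches {R1, R2, L1, R6, C1, R8, R9, I1} → V_5 = 8.153-0.4063j
Source currents: i(V1)=-1.992-0.4811j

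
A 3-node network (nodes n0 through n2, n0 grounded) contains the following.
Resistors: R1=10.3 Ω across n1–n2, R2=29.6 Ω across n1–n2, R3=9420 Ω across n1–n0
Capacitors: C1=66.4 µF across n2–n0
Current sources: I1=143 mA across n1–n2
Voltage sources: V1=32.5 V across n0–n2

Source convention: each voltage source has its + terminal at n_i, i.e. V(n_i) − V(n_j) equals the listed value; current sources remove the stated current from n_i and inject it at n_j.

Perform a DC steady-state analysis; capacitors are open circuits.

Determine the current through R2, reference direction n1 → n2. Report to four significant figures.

Element admittances at DC:
  Y(R1) = 0.09709 S between n1,n2
  Y(C1) = 0.000 S between n2,n0
  I1: injects 0.143 A into n2 (from n1)
  Y(R2) = 0.03378 S between n1,n2
  Y(R3) = 0.0001062 S between n1,n0
  V1: constraint V(n0)−V(n2) = 32.5
Assemble and solve the 3×3 MNA system:
  V(n1)=-33.57  V(n2)=-32.50
  i(V1)=-0.003563

-0.03599 A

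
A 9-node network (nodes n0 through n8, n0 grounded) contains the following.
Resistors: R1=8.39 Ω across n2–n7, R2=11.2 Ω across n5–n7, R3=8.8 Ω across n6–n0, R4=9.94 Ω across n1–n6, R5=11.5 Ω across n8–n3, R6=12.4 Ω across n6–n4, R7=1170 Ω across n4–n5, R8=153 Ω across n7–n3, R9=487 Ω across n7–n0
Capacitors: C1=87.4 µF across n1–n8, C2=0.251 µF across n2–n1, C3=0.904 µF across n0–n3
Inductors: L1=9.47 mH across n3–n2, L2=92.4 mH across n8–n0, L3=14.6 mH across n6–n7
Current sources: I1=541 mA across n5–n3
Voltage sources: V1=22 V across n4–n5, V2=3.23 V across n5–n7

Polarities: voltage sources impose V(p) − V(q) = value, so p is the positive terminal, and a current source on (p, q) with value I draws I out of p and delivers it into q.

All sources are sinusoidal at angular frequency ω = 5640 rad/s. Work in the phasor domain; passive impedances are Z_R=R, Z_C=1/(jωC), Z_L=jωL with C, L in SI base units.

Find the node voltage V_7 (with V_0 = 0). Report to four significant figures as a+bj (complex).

-23.50-7.412j V

Apply KCL at each of the 8 non-ground nodes and solve the resulting linear system.
Node n1: branches {C1, R4, C2} → V_1 = 1.517+3.127j
Node n2: branches {R1, L1, C2} → V_2 = -20.88-10.90j
Node n3: branches {L1, R5, I1, R8, C3} → V_3 = 3.015+6.889j
Node n4: branches {R6, R7, V1} → V_4 = 1.727-7.412j
Node n5: branches {R2, R7, I1, V1, V2} → V_5 = -20.27-7.412j
Node n6: branches {R3, R4, R6, L3} → V_6 = 0.6832+0.03603j
Node n7: branches {R1, R2, R8, R9, L3, V2} → V_7 = -23.50-7.412j
Node n8: branches {C1, L2, R5} → V_8 = 2.212+2.997j
Source currents: i(V1)=-0.1030+0.6006j, i(V2)=-0.9136+0.6006j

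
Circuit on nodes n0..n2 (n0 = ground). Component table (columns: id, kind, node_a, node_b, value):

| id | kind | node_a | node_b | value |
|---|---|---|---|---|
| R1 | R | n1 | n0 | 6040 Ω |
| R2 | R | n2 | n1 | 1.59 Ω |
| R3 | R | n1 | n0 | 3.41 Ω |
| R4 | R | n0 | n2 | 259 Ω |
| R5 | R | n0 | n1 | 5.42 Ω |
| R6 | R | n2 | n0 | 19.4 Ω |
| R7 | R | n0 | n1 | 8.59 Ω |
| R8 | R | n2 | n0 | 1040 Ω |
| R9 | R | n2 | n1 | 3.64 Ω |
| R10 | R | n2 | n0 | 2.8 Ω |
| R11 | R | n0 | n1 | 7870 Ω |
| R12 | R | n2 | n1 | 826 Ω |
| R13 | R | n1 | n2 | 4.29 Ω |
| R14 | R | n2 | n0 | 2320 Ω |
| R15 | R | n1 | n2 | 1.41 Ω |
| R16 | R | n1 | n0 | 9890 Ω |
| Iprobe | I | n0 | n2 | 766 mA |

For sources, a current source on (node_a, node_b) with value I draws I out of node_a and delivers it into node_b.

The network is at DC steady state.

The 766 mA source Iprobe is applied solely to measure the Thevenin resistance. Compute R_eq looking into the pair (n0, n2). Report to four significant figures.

Element admittances at DC:
  Y(R1) = 0.0001656 S between n1,n0
  Y(R2) = 0.6289 S between n2,n1
  Y(R3) = 0.2933 S between n1,n0
  Y(R4) = 0.003861 S between n0,n2
  Y(R5) = 0.1845 S between n0,n1
  Y(R6) = 0.05155 S between n2,n0
  Y(R7) = 0.1164 S between n0,n1
  Y(R8) = 0.0009615 S between n2,n0
  Y(R9) = 0.2747 S between n2,n1
  Y(R10) = 0.3571 S between n2,n0
  Y(R11) = 0.0001271 S between n0,n1
  Y(R12) = 0.001211 S between n2,n1
  Y(R13) = 0.2331 S between n1,n2
  Y(R14) = 0.0004310 S between n2,n0
  Y(R15) = 0.7092 S between n1,n2
  Y(R16) = 0.0001011 S between n1,n0
  Iprobe: injects 0.766 A into n2 (from n0)
Assemble and solve the 2×2 MNA system:
  V(n1)=0.6709  V(n2)=0.8868

R_eq = 1.158 Ω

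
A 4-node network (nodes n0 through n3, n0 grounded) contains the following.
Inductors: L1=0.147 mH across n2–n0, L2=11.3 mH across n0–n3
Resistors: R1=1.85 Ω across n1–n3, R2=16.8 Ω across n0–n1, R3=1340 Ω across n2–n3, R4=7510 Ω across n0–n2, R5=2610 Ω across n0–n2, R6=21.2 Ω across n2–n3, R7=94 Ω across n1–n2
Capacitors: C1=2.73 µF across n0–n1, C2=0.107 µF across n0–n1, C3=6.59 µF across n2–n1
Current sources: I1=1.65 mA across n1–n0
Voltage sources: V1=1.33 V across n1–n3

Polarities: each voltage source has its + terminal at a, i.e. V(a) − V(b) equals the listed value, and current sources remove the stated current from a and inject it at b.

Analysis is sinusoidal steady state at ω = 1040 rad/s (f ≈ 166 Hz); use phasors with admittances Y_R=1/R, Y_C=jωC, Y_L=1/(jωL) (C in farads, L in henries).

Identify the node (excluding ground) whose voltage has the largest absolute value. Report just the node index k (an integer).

Element admittances at ω=1040 rad/s:
  Y(L1) = 0.000-6.541j S between n2,n0
  Y(R1) = 0.5405+0.000j S between n1,n3
  Y(L2) = 0.000-0.08509j S between n0,n3
  Y(R2) = 0.05952+0.000j S between n0,n1
  Y(R3) = 0.0007463+0.000j S between n2,n3
  Y(C1) = 0.000+0.002839j S between n0,n1
  Y(R4) = 0.0001332+0.000j S between n0,n2
  Y(R5) = 0.0003831+0.000j S between n0,n2
  Y(R6) = 0.04717+0.000j S between n2,n3
  Y(C2) = 0.000+0.0001113j S between n0,n1
  I1: injects 0.00165 A into n0 (from n1)
  Y(C3) = 0.000+0.006854j S between n2,n1
  Y(R7) = 0.01064+0.000j S between n1,n2
  V1: constraint V(n1)−V(n3) = 1.33
Assemble and solve the 4×4 MNA system:
  V(n1)=0.8098-0.4429j  V(n2)=0.003101-0.002059j  V(n3)=-0.5202-0.4429j
  i(V1)=-0.7817+0.02314j

1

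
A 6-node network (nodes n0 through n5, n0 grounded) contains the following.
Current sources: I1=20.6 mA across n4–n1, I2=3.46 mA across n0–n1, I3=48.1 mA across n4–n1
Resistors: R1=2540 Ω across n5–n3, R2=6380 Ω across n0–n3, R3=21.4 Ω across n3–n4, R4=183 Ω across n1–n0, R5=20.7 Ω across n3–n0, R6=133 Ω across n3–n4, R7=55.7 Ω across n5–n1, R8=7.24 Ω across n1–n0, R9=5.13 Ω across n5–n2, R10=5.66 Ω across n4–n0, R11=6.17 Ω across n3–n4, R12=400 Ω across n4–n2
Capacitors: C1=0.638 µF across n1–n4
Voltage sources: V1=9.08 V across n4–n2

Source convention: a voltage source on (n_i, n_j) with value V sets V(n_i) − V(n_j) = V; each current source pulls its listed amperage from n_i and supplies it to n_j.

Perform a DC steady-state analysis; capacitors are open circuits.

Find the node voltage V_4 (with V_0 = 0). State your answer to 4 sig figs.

0.3160 V

MNA unknowns: 5 node voltages V₁..V_5 plus 1 source current (V1)
I1: z[4]−=0.0206, z[1]+=0.0206
R1: Y=0.0003937 on G[5,3]
R2: Y=0.0001567 on G[0,3]
I2: z[0]−=0.00346, z[1]+=0.00346
R3: Y=0.04673 on G[3,4]
R4: Y=0.005464 on G[1,0]
R5: Y=0.04831 on G[3,0]
R6: Y=0.007519 on G[3,4]
R7: Y=0.01795 on G[5,1]
R8: Y=0.1381 on G[1,0]
R9: Y=0.1949 on G[5,2]
R10: Y=0.1767 on G[4,0]
I3: z[4]−=0.0481, z[1]+=0.0481
R11: Y=0.1621 on G[3,4]
C1: Y=0.000 on G[1,4]
R12: Y=0.002500 on G[4,2]
V1: row V4−V2=9.08, i_V1 at 4,2
solve → V1=-0.4477, V2=-8.764, V3=0.2458, V4=0.3160, V5=-8.047
aux → i_V1=-0.1624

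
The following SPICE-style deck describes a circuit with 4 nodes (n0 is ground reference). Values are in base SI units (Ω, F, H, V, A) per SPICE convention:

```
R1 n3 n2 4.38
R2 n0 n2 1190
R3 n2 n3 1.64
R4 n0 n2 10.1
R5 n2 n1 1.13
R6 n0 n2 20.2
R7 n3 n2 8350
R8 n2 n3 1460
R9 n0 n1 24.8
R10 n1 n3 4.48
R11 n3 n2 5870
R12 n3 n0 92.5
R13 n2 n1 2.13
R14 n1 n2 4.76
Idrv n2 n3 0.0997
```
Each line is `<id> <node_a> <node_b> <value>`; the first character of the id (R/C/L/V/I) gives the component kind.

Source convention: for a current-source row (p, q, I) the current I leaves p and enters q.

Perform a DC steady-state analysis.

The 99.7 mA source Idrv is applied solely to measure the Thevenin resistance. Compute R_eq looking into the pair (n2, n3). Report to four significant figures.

MNA unknowns: 3 node voltages V₁..V_3
R1: Y=0.2283 on G[3,2]
R2: Y=0.0008403 on G[0,2]
R3: Y=0.6098 on G[2,3]
R4: Y=0.09901 on G[0,2]
R5: Y=0.8850 on G[2,1]
R6: Y=0.04950 on G[0,2]
R7: Y=0.0001198 on G[3,2]
R8: Y=0.0006849 on G[2,3]
R9: Y=0.04032 on G[0,1]
R10: Y=0.2232 on G[1,3]
R11: Y=0.0001704 on G[3,2]
R12: Y=0.01081 on G[3,0]
R13: Y=0.4695 on G[2,1]
R14: Y=0.2101 on G[1,2]
Idrv: z[2]−=0.0997, z[3]+=0.0997
solve → V1=0.004296, V2=-0.007524, V3=0.08792

R_eq = 0.9573 Ω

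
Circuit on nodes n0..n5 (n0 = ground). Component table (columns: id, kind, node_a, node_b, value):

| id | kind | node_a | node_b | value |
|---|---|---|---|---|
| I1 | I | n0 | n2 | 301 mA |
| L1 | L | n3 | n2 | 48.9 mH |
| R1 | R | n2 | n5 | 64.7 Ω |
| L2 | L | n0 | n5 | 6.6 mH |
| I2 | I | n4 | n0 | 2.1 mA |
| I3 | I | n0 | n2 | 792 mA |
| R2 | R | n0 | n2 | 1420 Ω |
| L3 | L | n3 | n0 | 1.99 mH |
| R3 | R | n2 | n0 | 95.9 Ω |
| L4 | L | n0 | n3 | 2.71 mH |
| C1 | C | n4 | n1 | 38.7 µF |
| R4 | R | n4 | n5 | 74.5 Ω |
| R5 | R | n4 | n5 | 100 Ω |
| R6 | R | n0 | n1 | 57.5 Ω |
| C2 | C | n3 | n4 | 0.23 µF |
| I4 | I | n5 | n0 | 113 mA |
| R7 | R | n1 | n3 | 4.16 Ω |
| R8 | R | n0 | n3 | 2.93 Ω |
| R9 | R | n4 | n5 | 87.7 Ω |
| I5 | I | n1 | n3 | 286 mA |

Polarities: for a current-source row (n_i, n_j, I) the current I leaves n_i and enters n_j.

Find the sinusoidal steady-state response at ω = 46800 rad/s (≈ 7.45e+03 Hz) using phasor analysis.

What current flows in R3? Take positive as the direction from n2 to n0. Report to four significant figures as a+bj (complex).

Element admittances at ω=46800 rad/s:
  I1: injects 0.301 A into n2 (from n0)
  Y(L1) = 0.000-0.0004370j S between n3,n2
  Y(R1) = 0.01546+0.000j S between n2,n5
  Y(L2) = 0.000-0.003238j S between n0,n5
  I2: injects 0.0021 A into n0 (from n4)
  I3: injects 0.792 A into n2 (from n0)
  Y(R2) = 0.0007042+0.000j S between n0,n2
  Y(L3) = 0.000-0.01074j S between n3,n0
  Y(R3) = 0.01043+0.000j S between n2,n0
  Y(L4) = 0.000-0.007885j S between n0,n3
  Y(C1) = 0.000+1.811j S between n4,n1
  Y(R4) = 0.01342+0.000j S between n4,n5
  Y(R5) = 0.01000+0.000j S between n4,n5
  Y(R6) = 0.01739+0.000j S between n0,n1
  Y(C2) = 0.000+0.01076j S between n3,n4
  I4: injects 0.113 A into n0 (from n5)
  Y(R7) = 0.2404+0.000j S between n1,n3
  Y(R8) = 0.3413+0.000j S between n0,n3
  Y(R9) = 0.01140+0.000j S between n4,n5
  I5: injects 0.286 A into n3 (from n1)
Assemble and solve the 5×5 MNA system:
  V(n1)=1.617+0.2852j  V(n2)=49.17+1.620j  V(n3)=1.159+0.1278j  V(n4)=1.641+0.05088j  V(n5)=13.91+1.429j

0.5127+0.01689j A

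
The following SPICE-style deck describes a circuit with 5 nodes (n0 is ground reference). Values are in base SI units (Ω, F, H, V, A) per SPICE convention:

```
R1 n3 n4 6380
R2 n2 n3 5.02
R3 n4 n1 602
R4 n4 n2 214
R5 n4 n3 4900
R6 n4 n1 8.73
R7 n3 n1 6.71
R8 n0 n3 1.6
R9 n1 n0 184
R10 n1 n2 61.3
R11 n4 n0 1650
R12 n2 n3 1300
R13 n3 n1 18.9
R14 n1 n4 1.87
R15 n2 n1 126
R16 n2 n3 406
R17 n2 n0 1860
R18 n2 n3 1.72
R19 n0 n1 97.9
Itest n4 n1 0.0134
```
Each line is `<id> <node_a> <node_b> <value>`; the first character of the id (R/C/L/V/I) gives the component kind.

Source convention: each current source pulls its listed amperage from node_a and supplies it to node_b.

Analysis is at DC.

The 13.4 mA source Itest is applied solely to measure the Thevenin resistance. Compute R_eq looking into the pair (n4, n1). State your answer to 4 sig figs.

R_eq = 1.523 Ω

Apply KCL at each of the 4 non-ground nodes and solve the resulting linear system.
Node n1: branches {R3, R6, R7, R9, R10, R13, R14, R15, R19, Itest} → V_1 = 0.0004607
Node n2: branches {R2, R4, R10, R12, R15, R16, R17, R18} → V_2 = -9.329e-05
Node n3: branches {R1, R2, R5, R7, R8, R12, R13, R16, R18} → V_3 = 7.891e-06
Node n4: branches {R1, R3, R4, R5, R6, R11, R14, Itest} → V_4 = -0.01995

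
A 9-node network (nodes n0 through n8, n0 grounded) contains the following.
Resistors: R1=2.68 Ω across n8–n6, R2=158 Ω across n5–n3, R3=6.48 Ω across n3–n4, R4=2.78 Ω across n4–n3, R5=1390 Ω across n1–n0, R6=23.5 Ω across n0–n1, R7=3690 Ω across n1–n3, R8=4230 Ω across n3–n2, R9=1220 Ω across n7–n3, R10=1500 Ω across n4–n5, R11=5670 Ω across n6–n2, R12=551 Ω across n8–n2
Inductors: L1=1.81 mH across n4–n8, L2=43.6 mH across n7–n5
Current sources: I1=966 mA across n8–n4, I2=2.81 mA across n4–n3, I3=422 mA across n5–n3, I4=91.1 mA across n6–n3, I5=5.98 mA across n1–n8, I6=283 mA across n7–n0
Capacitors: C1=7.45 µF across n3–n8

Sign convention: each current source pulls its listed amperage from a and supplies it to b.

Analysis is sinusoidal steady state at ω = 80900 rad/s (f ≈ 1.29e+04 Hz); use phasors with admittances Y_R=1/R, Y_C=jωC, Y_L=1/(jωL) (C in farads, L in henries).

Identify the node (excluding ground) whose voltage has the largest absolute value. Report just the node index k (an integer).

7

MNA unknowns: 8 node voltages V₁..V_8
R1: Y=0.3731+0.000j on G[8,6]
R2: Y=0.006329+0.000j on G[5,3]
R3: Y=0.1543+0.000j on G[3,4]
L1: Y=0.000-0.006829j on G[4,8]
I1: z[8]−=0.966, z[4]+=0.966
I2: z[4]−=0.00281, z[3]+=0.00281
R4: Y=0.3597+0.000j on G[4,3]
R5: Y=0.0007194+0.000j on G[1,0]
R6: Y=0.04255+0.000j on G[0,1]
R7: Y=0.0002710+0.000j on G[1,3]
C1: Y=0.000+0.6027j on G[3,8]
R8: Y=0.0002364+0.000j on G[3,2]
R9: Y=0.0008197+0.000j on G[7,3]
I3: z[5]−=0.422, z[3]+=0.422
L2: Y=0.000-0.0002835j on G[7,5]
R10: Y=0.0006667+0.000j on G[4,5]
I4: z[6]−=0.0911, z[3]+=0.0911
I5: z[1]−=0.00598, z[8]+=0.00598
R11: Y=0.0001764+0.000j on G[6,2]
R12: Y=0.001815+0.000j on G[8,2]
I6: z[7]−=0.283, z[0]+=0.283
solve → V1=-6.540+0.000j, V2=-1029+1.576j, V3=-1029+0.000j, V4=-1027+0.03734j, V5=-1093+10.06j, V6=-1029+1.763j, V7=-1341-85.80j, V8=-1029+1.764j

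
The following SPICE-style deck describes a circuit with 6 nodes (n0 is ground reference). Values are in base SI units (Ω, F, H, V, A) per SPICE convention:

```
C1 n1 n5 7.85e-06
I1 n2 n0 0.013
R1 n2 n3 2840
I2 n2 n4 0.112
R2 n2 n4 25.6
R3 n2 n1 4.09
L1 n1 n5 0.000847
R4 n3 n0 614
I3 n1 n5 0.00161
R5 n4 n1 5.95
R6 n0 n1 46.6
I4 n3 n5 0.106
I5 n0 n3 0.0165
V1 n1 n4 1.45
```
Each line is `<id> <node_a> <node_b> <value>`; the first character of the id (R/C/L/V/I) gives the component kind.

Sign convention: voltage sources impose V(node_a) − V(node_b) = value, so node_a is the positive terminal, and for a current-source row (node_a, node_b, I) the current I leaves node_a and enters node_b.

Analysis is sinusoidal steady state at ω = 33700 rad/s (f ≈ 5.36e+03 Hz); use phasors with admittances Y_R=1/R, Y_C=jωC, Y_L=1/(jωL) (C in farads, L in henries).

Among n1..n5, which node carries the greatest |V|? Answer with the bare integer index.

Element admittances at ω=33700 rad/s:
  Y(C1) = 0.000+0.2645j S between n1,n5
  I1: injects 0.013 A into n0 (from n2)
  Y(R1) = 0.0003521+0.000j S between n2,n3
  I2: injects 0.112 A into n4 (from n2)
  Y(R2) = 0.03906+0.000j S between n2,n4
  Y(R3) = 0.2445+0.000j S between n2,n1
  Y(L1) = 0.000-0.03503j S between n1,n5
  Y(R4) = 0.001629+0.000j S between n3,n0
  I3: injects 0.00161 A into n5 (from n1)
  Y(R5) = 0.1681+0.000j S between n4,n1
  Y(R6) = 0.02146+0.000j S between n0,n1
  I4: injects 0.106 A into n5 (from n3)
  I5: injects 0.0165 A into n3 (from n0)
  V1: constraint V(n1)−V(n4) = 1.45
Assemble and solve the 6×6 MNA system:
  V(n1)=3.554+0.000j  V(n2)=2.854+0.000j  V(n3)=-44.68+0.000j  V(n4)=2.104+0.000j  V(n5)=3.554-0.4689j
  i(V1)=-0.3850+0.000j

3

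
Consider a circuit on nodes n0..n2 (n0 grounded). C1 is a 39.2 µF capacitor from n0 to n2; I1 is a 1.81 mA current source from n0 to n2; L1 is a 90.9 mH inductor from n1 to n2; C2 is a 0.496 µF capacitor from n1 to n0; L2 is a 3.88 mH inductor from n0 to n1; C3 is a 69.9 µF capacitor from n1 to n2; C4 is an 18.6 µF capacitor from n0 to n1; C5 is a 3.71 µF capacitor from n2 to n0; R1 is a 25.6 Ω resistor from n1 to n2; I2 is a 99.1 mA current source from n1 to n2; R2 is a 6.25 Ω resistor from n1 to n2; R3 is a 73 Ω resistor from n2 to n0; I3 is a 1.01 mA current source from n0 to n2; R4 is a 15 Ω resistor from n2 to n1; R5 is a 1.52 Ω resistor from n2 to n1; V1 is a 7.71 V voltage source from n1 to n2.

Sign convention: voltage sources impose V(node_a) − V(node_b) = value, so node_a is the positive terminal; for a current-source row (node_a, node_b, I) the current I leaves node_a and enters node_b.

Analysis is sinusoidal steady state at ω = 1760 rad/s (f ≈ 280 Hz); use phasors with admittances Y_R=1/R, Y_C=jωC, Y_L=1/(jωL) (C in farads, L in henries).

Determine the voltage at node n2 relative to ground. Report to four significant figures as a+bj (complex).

Element admittances at ω=1760 rad/s:
  Y(C1) = 0.000+0.06899j S between n0,n2
  I1: injects 0.00181 A into n2 (from n0)
  Y(L1) = 0.000-0.006251j S between n1,n2
  Y(C2) = 0.000+0.0008730j S between n1,n0
  Y(L2) = 0.000-0.1464j S between n0,n1
  Y(C3) = 0.000+0.1230j S between n1,n2
  Y(C4) = 0.000+0.03274j S between n0,n1
  Y(C5) = 0.000+0.006530j S between n2,n0
  Y(R1) = 0.03906+0.000j S between n1,n2
  I2: injects 0.0991 A into n2 (from n1)
  Y(R2) = 0.1600+0.000j S between n1,n2
  Y(R3) = 0.01370+0.000j S between n2,n0
  I3: injects 0.00101 A into n2 (from n0)
  Y(R4) = 0.06667+0.000j S between n2,n1
  Y(R5) = 0.6579+0.000j S between n2,n1
  V1: constraint V(n1)−V(n2) = 7.71
Assemble and solve the 3×3 MNA system:
  V(n1)=-12.81+7.611j  V(n2)=-20.52+7.611j
  i(V1)=-8.079-2.346j

-20.52+7.611j V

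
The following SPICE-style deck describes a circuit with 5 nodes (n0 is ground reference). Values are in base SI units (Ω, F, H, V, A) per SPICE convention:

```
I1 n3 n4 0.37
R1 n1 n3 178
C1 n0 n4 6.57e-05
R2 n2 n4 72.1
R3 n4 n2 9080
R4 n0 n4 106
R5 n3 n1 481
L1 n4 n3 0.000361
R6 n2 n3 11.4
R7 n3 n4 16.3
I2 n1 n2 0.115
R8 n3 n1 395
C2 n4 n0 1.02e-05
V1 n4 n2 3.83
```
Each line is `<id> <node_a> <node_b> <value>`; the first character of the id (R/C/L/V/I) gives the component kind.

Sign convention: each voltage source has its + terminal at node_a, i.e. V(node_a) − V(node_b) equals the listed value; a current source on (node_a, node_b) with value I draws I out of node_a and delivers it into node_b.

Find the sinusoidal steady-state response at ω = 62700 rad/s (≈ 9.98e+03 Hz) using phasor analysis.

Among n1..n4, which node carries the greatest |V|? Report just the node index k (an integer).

1

MNA unknowns: 4 node voltages V₁..V_4 plus 1 source current (V1)
I1: z[3]−=0.37, z[4]+=0.37
R1: Y=0.005618+0.000j on G[1,3]
C1: Y=0.000+4.119j on G[0,4]
R2: Y=0.01387+0.000j on G[2,4]
R3: Y=0.0001101+0.000j on G[4,2]
R4: Y=0.009434+0.000j on G[0,4]
R5: Y=0.002079+0.000j on G[3,1]
L1: Y=0.000-0.04418j on G[4,3]
R6: Y=0.08772+0.000j on G[2,3]
R7: Y=0.06135+0.000j on G[3,4]
I2: z[1]−=0.115, z[2]+=0.115
R8: Y=0.002532+0.000j on G[3,1]
C2: Y=0.000+0.6395j on G[4,0]
V1: row V4−V2=3.83, i_V1 at 4,2
solve → V1=-16.31-1.500j, V2=-3.830+0.000j, V3=-5.063-1.500j, V4=0.000+0.000j
aux → i_V1=-0.06042+0.1316j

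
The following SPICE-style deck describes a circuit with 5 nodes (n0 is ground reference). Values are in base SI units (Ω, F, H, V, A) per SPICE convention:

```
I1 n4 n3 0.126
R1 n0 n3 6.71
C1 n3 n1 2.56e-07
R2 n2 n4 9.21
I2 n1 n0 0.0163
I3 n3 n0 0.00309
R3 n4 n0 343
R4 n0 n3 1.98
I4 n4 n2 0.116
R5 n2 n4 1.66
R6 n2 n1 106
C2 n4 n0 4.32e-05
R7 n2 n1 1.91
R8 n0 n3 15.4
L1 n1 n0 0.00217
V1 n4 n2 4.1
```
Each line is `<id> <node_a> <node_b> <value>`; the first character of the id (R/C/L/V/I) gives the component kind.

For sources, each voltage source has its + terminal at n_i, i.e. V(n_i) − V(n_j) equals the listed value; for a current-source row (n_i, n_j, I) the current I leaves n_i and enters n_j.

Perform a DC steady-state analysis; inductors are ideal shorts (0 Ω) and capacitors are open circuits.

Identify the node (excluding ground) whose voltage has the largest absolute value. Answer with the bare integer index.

4

Element admittances at DC:
  I1: injects 0.126 A into n3 (from n4)
  Y(R1) = 0.1490 S between n0,n3
  Y(C1) = 0.000 S between n3,n1
  Y(R2) = 0.1086 S between n2,n4
  I2: injects 0.0163 A into n0 (from n1)
  I3: injects 0.00309 A into n0 (from n3)
  Y(R3) = 0.002915 S between n4,n0
  Y(R4) = 0.5051 S between n0,n3
  I4: injects 0.116 A into n2 (from n4)
  Y(R5) = 0.6024 S between n2,n4
  Y(R6) = 0.009434 S between n2,n1
  Y(C2) = 0.000 S between n4,n0
  Y(R7) = 0.5236 S between n2,n1
  Y(R8) = 0.06494 S between n0,n3
  L1: short n1↔n0 (DC inductor)
  V1: constraint V(n4)−V(n2) = 4.1
Assemble and solve the 6×6 MNA system:
  V(n1)=0.000  V(n2)=-0.2574  V(n3)=0.1709  V(n4)=3.843
  i(L1)=-0.1535  i(V1)=-3.168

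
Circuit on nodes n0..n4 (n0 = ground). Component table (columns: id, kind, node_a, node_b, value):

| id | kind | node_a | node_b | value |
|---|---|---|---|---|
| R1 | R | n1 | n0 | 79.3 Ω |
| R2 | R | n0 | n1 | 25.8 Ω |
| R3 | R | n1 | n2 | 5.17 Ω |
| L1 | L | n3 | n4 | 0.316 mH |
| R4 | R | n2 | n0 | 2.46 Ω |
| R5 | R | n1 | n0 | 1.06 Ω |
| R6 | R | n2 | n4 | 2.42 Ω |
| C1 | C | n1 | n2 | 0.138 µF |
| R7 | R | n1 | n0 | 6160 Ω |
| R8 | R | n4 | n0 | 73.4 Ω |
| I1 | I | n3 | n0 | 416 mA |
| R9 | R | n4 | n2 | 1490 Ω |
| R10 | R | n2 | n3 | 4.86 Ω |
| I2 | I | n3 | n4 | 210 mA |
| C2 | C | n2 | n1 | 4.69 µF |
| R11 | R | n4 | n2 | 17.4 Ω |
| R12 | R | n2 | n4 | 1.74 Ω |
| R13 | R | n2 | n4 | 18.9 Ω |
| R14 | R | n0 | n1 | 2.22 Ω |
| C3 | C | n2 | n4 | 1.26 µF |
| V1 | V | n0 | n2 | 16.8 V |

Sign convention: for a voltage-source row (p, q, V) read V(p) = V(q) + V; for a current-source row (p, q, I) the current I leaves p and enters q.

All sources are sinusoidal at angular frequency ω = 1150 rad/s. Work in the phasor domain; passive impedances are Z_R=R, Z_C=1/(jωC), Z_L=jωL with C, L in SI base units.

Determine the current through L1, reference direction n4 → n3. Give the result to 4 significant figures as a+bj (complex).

Element admittances at ω=1150 rad/s:
  Y(R1) = 0.01261+0.000j S between n1,n0
  Y(R2) = 0.03876+0.000j S between n0,n1
  Y(R3) = 0.1934+0.000j S between n1,n2
  Y(L1) = 0.000-2.752j S between n3,n4
  Y(R4) = 0.4065+0.000j S between n2,n0
  Y(R5) = 0.9434+0.000j S between n1,n0
  Y(R6) = 0.4132+0.000j S between n2,n4
  Y(C1) = 0.000+0.0001587j S between n1,n2
  Y(R7) = 0.0001623+0.000j S between n1,n0
  Y(R8) = 0.01362+0.000j S between n4,n0
  I1: injects 0.416 A into n0 (from n3)
  Y(R9) = 0.0006711+0.000j S between n4,n2
  Y(R10) = 0.2058+0.000j S between n2,n3
  I2: injects 0.21 A into n4 (from n3)
  Y(C2) = 0.000+0.005393j S between n2,n1
  Y(R11) = 0.05747+0.000j S between n4,n2
  Y(R12) = 0.5747+0.000j S between n2,n4
  Y(R13) = 0.05291+0.000j S between n2,n4
  Y(R14) = 0.4505+0.000j S between n0,n1
  Y(C3) = 0.000+0.001449j S between n2,n4
  V1: constraint V(n0)−V(n2) = 16.8
Assemble and solve the 5×5 MNA system:
  V(n1)=-1.983-0.05020j  V(n2)=-16.80+0.000j  V(n3)=-16.95-0.1822j  V(n4)=-16.94+0.03387j
  i(V1)=-9.510-0.07210j

0.5944-0.03748j A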